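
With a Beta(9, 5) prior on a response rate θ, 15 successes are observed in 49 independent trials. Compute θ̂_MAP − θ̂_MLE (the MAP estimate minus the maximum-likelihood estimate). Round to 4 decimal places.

MAP − MLE = 0.0709

Posterior is Beta(24, 39); MAP = (24−1)/(63−2) = 23/61 ≈ 0.37705.
MLE ignores the prior: θ̂_MLE = k/n = 15/49 ≈ 0.30612.
Difference = 23/61 − 15/49 = 212/2989 ≈ 0.0709.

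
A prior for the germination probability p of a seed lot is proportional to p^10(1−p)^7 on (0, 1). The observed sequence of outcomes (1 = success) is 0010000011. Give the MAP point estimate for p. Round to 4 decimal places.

The prior density ∝ p^10(1−p)^7 is the kernel of Beta(11, 8).
Data: 3 successes in 10 trials (from the sequence). The binomial likelihood contributes p^3(1−p)^7, so the posterior is Beta(11+3, 8+7) = Beta(14, 15).
For Beta(a, b) with a, b > 1 the mode is (a−1)/(a+b−2) = 13/27 ≈ 0.4815.

p̂_MAP = 0.4815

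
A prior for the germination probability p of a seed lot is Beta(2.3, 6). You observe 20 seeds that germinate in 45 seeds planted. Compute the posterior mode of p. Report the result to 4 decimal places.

Prior: Beta(2.3, 6).
Data: 20 successes in 45 trials. The binomial likelihood contributes p^20(1−p)^25, so the posterior is Beta(2.3+20, 6+25) = Beta(22.3, 31).
For Beta(a, b) with a, b > 1 the mode is (a−1)/(a+b−2) = 21.3/51.3 ≈ 0.4152.

p̂_MAP = 0.4152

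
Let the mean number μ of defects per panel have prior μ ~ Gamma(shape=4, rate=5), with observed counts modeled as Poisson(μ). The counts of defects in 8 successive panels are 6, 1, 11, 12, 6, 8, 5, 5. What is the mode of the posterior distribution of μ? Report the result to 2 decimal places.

μ̂_MAP = 4.38

Σxᵢ = 6+1+11+12+6+8+5+5 = 54, with n = 8.
Posterior ∝ μ^3e^(−5μ) · μ^54e^(−8μ) = μ^57e^(−13μ), i.e. Gamma(shape=58, rate=13).
The mode of a Gamma(a, b) with a ≥ 1 (shape–rate) is (a−1)/b = 57/13 ≈ 4.38.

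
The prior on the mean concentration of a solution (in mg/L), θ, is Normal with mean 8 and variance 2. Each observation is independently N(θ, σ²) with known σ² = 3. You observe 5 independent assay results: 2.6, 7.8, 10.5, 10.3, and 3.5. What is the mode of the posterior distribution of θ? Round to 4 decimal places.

n = 5; x̄ = (2.6 + 7.8 + 10.5 + 10.3 + 3.5)/5 = 34.7/5 = 6.94.
For a Normal prior and Normal likelihood with known variance, the posterior is Normal; its mode equals its mean, the precision-weighted average.
Prior precision 1/σ₀² = 1/2 = 0.5; data precision n/σ² = 5/3.
θ̂ = (0.5·8 + (5/3)·6.94) / (0.5 + 5/3) = (467/30)/(13/6) = 467/65 ≈ 7.1846.

θ̂_MAP = 7.1846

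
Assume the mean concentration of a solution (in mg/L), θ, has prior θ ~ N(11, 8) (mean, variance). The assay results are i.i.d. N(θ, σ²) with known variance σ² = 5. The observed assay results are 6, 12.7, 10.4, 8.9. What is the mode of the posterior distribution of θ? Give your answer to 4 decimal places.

n = 4; x̄ = (6 + 12.7 + 10.4 + 8.9)/4 = 38/4 = 9.5.
For a Normal prior and Normal likelihood with known variance, the posterior is Normal; its mode equals its mean, the precision-weighted average.
Prior precision 1/σ₀² = 1/8 = 0.125; data precision n/σ² = 4/5 = 0.8.
θ̂ = (0.125·11 + 0.8·9.5) / (0.125 + 0.8) = 8.975/0.925 = 359/37 ≈ 9.7027.

θ̂_MAP = 9.7027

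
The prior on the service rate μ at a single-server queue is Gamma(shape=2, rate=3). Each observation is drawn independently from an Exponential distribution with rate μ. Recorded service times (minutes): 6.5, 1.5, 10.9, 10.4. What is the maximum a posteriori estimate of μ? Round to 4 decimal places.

μ̂_MAP = 0.1548

The Exponential(rate=μ) likelihood is ∝ μ^n e^(−μΣtᵢ). Here n = 4 and Σtᵢ = 6.5 + 1.5 + 10.9 + 10.4 = 29.3.
Posterior ∝ μe^(−3μ) · μ^4e^(−29.3μ) = μ^5e^(−32.3μ), i.e. Gamma(6, 32.3).
Mode = (a−1)/b = 5/32.3 ≈ 0.1548.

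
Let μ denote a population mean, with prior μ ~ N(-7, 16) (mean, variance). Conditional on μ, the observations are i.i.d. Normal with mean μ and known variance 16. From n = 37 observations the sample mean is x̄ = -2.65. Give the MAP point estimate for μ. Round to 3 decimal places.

μ̂_MAP = -2.764

n = 37, x̄ = -2.65.
For a Normal prior and Normal likelihood with known variance, the posterior is Normal; its mode equals its mean, the precision-weighted average.
Prior precision 1/σ₀² = 1/16 = 0.0625; data precision n/σ² = 37/16 = 2.3125.
μ̂ = (0.0625·(-7) + 2.3125·(-2.65)) / (0.0625 + 2.3125) = (-6.565625)/2.375 = -2101/760 ≈ -2.764.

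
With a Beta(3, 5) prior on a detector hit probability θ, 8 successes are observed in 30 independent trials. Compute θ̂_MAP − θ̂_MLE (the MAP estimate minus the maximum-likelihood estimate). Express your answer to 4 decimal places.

MAP − MLE = 0.0111

Posterior is Beta(11, 27); MAP = (11−1)/(38−2) = 10/36 ≈ 0.27778.
MLE ignores the prior: θ̂_MLE = k/n = 8/30 ≈ 0.26667.
Difference = 10/36 − 8/30 = 1/90 ≈ 0.0111.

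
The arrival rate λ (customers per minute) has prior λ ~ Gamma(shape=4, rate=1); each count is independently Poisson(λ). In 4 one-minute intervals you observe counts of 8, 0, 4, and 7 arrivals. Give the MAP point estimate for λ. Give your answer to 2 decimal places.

λ̂_MAP = 4.40

Σxᵢ = 8+0+4+7 = 19, with n = 4.
Posterior ∝ λ^3e^(−1λ) · λ^19e^(−4λ) = λ^22e^(−5λ), i.e. Gamma(shape=23, rate=5).
The mode of a Gamma(a, b) with a ≥ 1 (shape–rate) is (a−1)/b = 22/5 ≈ 4.40.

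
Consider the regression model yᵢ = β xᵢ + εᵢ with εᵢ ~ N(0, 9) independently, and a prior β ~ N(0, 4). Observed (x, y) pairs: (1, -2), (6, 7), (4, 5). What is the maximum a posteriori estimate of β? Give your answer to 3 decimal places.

log p(β | y) = −Σ(yᵢ − βxᵢ)²/(2·9) − β²/(2·4) + const.
Setting the derivative to zero: Σxᵢ(yᵢ − βxᵢ)/9 − β/4 = 0, so β = Σxᵢyᵢ / (Σxᵢ² + σ²/τ²).
Σxᵢyᵢ = 1·(-2) + 6·7 + 4·5 = 60; Σxᵢ² = 53; σ²/τ² = 2.25.
β̂_MAP = 60 / (53 + 2.25) = 60/55.25 ≈ 1.086.

β̂_MAP = 1.086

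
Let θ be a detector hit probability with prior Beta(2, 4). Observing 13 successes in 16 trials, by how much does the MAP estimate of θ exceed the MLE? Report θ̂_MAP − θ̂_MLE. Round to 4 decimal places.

MAP − MLE = -0.1125

Posterior is Beta(15, 7); MAP = (15−1)/(22−2) = 14/20 ≈ 0.70000.
MLE ignores the prior: θ̂_MLE = k/n = 13/16 ≈ 0.81250.
Difference = 14/20 − 13/16 = -9/80 ≈ -0.1125.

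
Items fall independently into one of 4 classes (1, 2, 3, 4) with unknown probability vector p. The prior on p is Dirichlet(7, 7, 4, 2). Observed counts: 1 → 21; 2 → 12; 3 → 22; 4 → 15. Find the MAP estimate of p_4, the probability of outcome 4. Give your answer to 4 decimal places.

The posterior is Dirichlet(αᵢ + nᵢ) = Dirichlet(28, 19, 26, 17).
For a Dirichlet(a₁,…,a_K) with all aᵢ > 1, the mode has j-th component (aⱼ − 1)/(Σaᵢ − K).
Here Σaᵢ = 90 and K = 4, so p_4 = (17 − 1)/(90 − 4) = 16/86 ≈ 0.1860.

MAP estimate: 0.1860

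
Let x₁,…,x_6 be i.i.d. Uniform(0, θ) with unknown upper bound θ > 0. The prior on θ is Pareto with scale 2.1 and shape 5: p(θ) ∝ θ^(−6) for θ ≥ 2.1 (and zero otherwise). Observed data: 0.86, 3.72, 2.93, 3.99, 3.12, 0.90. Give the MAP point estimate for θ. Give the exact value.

θ̂_MAP = 3.99

The Uniform(0, θ) likelihood is θ^(−n) for θ ≥ max(xᵢ), zero otherwise. Here max(xᵢ) = 3.99.
Posterior ∝ θ^(−6) · θ^(−6) = θ^(−12) on θ ≥ max(2.1, 3.99) = 3.99.
This density is strictly decreasing in θ, so the posterior mode lies at the lower boundary of the support.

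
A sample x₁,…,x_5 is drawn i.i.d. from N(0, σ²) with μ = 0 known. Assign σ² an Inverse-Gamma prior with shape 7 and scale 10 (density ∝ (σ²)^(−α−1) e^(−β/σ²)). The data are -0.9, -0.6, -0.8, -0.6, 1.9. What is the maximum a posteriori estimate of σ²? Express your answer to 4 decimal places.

σ̂²_MAP = 1.2276

Sum of squared deviations about the known mean: SS = (-0.9−0)² + (-0.6−0)² + (-0.8−0)² + (-0.6−0)² + (1.9−0)² = 5.78.
The Normal likelihood contributes (σ²)^(−n/2) exp(−SS/(2σ²)), so the posterior is Inverse-Gamma(α + n/2, β + SS/2) = Inverse-Gamma(9.5, 12.89).
The mode of Inverse-Gamma(a, b) is b/(a+1) = 12.89/10.5 ≈ 1.2276.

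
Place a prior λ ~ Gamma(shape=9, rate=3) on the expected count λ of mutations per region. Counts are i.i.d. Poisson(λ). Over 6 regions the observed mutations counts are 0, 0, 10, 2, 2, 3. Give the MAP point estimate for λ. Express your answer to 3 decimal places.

λ̂_MAP = 2.778

Σxᵢ = 0+0+10+2+2+3 = 17, with n = 6.
Posterior ∝ λ^8e^(−3λ) · λ^17e^(−6λ) = λ^25e^(−9λ), i.e. Gamma(shape=26, rate=9).
The mode of a Gamma(a, b) with a ≥ 1 (shape–rate) is (a−1)/b = 25/9 ≈ 2.778.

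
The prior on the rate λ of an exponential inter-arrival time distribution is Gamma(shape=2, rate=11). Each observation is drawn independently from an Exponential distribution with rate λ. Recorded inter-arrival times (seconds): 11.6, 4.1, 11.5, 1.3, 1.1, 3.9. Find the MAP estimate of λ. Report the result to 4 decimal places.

λ̂_MAP = 0.1573

The Exponential(rate=λ) likelihood is ∝ λ^n e^(−λΣtᵢ). Here n = 6 and Σtᵢ = 11.6 + 4.1 + 11.5 + 1.3 + 1.1 + 3.9 = 33.5.
Posterior ∝ λe^(−11λ) · λ^6e^(−33.5λ) = λ^7e^(−44.5λ), i.e. Gamma(8, 44.5).
Mode = (a−1)/b = 7/44.5 ≈ 0.1573.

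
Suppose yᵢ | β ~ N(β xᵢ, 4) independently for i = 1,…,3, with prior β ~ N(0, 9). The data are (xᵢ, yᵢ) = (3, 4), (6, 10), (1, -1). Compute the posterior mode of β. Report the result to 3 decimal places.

log p(β | y) = −Σ(yᵢ − βxᵢ)²/(2·4) − β²/(2·9) + const.
Setting the derivative to zero: Σxᵢ(yᵢ − βxᵢ)/4 − β/9 = 0, so β = Σxᵢyᵢ / (Σxᵢ² + σ²/τ²).
Σxᵢyᵢ = 3·4 + 6·10 + 1·(-1) = 71; Σxᵢ² = 46; σ²/τ² = 4/9.
β̂_MAP = 71 / (46 + 4/9) = 71/(418/9) = 639/418 ≈ 1.529.

β̂_MAP = 1.529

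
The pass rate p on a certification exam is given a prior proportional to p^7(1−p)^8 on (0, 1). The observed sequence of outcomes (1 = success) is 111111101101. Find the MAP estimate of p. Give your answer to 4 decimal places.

The prior density ∝ p^7(1−p)^8 is the kernel of Beta(8, 9).
Data: 10 successes in 12 trials (from the sequence). The binomial likelihood contributes p^10(1−p)^2, so the posterior is Beta(8+10, 9+2) = Beta(18, 11).
For Beta(a, b) with a, b > 1 the mode is (a−1)/(a+b−2) = 17/27 ≈ 0.6296.

p̂_MAP = 0.6296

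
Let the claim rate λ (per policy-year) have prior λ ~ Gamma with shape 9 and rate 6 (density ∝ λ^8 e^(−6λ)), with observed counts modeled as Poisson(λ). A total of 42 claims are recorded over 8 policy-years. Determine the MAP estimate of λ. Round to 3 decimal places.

Σxᵢ = 42, n = 8.
Posterior ∝ λ^8e^(−6λ) · λ^42e^(−8λ) = λ^50e^(−14λ), i.e. Gamma(shape=51, rate=14).
The mode of a Gamma(a, b) with a ≥ 1 (shape–rate) is (a−1)/b = 50/14 ≈ 3.571.

λ̂_MAP = 3.571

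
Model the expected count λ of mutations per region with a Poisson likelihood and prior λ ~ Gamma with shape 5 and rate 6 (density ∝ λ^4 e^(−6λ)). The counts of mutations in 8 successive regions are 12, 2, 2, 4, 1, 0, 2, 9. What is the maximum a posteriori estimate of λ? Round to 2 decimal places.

Σxᵢ = 12+2+2+4+1+0+2+9 = 32, with n = 8.
Posterior ∝ λ^4e^(−6λ) · λ^32e^(−8λ) = λ^36e^(−14λ), i.e. Gamma(shape=37, rate=14).
The mode of a Gamma(a, b) with a ≥ 1 (shape–rate) is (a−1)/b = 36/14 ≈ 2.57.

λ̂_MAP = 2.57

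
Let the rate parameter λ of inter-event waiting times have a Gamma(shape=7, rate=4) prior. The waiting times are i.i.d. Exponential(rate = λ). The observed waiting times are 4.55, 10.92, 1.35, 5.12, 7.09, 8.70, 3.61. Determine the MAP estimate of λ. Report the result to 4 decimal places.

The Exponential(rate=λ) likelihood is ∝ λ^n e^(−λΣtᵢ). Here n = 7 and Σtᵢ = 4.55 + 10.92 + 1.35 + 5.12 + 7.09 + 8.70 + 3.61 = 41.34.
Posterior ∝ λ^6e^(−4λ) · λ^7e^(−41.34λ) = λ^13e^(−45.34λ), i.e. Gamma(14, 45.34).
Mode = (a−1)/b = 13/45.34 ≈ 0.2867.

λ̂_MAP = 0.2867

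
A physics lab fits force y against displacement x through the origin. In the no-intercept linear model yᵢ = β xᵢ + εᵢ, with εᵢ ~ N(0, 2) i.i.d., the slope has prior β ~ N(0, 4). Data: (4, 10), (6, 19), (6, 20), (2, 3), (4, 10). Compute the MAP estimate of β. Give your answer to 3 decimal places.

log p(β | y) = −Σ(yᵢ − βxᵢ)²/(2·2) − β²/(2·4) + const.
Setting the derivative to zero: Σxᵢ(yᵢ − βxᵢ)/2 − β/4 = 0, so β = Σxᵢyᵢ / (Σxᵢ² + σ²/τ²).
Σxᵢyᵢ = 4·10 + 6·19 + 6·20 + 2·3 + 4·10 = 320; Σxᵢ² = 108; σ²/τ² = 0.5.
β̂_MAP = 320 / (108 + 0.5) = 320/108.5 ≈ 2.949.

β̂_MAP = 2.949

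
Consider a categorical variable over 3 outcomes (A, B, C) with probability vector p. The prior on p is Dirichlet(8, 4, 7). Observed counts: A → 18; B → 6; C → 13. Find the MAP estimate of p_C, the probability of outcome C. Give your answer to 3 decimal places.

MAP estimate of p_C = 0.358

The posterior is Dirichlet(αᵢ + nᵢ) = Dirichlet(26, 10, 20).
For a Dirichlet(a₁,…,a_K) with all aᵢ > 1, the mode has j-th component (aⱼ − 1)/(Σaᵢ − K).
Here Σaᵢ = 56 and K = 3, so p_C = (20 − 1)/(56 − 3) = 19/53 ≈ 0.358.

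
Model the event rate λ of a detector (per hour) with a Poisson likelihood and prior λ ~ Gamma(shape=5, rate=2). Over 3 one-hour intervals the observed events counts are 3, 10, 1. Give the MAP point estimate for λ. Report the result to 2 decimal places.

λ̂_MAP = 3.60

Σxᵢ = 3+10+1 = 14, with n = 3.
Posterior ∝ λ^4e^(−2λ) · λ^14e^(−3λ) = λ^18e^(−5λ), i.e. Gamma(shape=19, rate=5).
The mode of a Gamma(a, b) with a ≥ 1 (shape–rate) is (a−1)/b = 18/5 ≈ 3.60.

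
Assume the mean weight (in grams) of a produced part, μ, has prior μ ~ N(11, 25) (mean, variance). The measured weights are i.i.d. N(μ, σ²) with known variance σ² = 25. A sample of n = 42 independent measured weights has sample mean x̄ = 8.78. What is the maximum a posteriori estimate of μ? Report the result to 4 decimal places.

μ̂_MAP = 8.8316

n = 42, x̄ = 8.78.
For a Normal prior and Normal likelihood with known variance, the posterior is Normal; its mode equals its mean, the precision-weighted average.
Prior precision 1/σ₀² = 1/25 = 0.04; data precision n/σ² = 42/25 = 1.68.
μ̂ = (0.04·11 + 1.68·8.78) / (0.04 + 1.68) = 15.1904/1.72 = 9494/1075 ≈ 8.8316.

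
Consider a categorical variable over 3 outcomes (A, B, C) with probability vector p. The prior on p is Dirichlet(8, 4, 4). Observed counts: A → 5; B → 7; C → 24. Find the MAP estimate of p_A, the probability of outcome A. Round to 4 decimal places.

MAP estimate of p_A = 0.2449

The posterior is Dirichlet(αᵢ + nᵢ) = Dirichlet(13, 11, 28).
For a Dirichlet(a₁,…,a_K) with all aᵢ > 1, the mode has j-th component (aⱼ − 1)/(Σaᵢ − K).
Here Σaᵢ = 52 and K = 3, so p_A = (13 − 1)/(52 − 3) = 12/49 ≈ 0.2449.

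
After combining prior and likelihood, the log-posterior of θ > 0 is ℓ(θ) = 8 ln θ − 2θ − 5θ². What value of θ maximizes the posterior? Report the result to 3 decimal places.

θ̂_MAP = 0.800

ℓ'(θ) = 8/θ − 2 − 10θ. Setting this to zero and multiplying by θ: 10θ² + 2θ − 8 = 0.
θ = (−2 + √(2² + 4·10·8)) / (2·10) = (−2 + √324) / 20 = (−2 + 18)/20 = 4/5.
ℓ''(θ) = −8/θ² − 10 < 0, confirming a maximum.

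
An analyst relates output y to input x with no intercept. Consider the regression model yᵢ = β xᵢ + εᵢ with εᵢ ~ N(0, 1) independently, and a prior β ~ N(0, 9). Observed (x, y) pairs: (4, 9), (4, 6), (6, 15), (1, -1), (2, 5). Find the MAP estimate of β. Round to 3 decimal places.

log p(β | y) = −Σ(yᵢ − βxᵢ)²/(2·1) − β²/(2·9) + const.
Setting the derivative to zero: Σxᵢ(yᵢ − βxᵢ)/1 − β/9 = 0, so β = Σxᵢyᵢ / (Σxᵢ² + σ²/τ²).
Σxᵢyᵢ = 4·9 + 4·6 + 6·15 + 1·(-1) + 2·5 = 159; Σxᵢ² = 73; σ²/τ² = 1/9.
β̂_MAP = 159 / (73 + 1/9) = 159/(658/9) = 1431/658 ≈ 2.175.

β̂_MAP = 2.175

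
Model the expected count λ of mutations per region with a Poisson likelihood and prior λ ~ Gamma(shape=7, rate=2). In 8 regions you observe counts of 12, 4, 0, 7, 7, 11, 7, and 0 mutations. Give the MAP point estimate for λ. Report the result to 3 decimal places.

λ̂_MAP = 5.400

Σxᵢ = 12+4+0+7+7+11+7+0 = 48, with n = 8.
Posterior ∝ λ^6e^(−2λ) · λ^48e^(−8λ) = λ^54e^(−10λ), i.e. Gamma(shape=55, rate=10).
The mode of a Gamma(a, b) with a ≥ 1 (shape–rate) is (a−1)/b = 54/10 ≈ 5.400.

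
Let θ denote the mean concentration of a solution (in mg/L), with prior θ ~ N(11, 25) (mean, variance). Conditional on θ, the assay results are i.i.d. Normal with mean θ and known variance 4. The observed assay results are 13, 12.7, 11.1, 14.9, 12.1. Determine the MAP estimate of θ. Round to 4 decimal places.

θ̂_MAP = 12.7054

n = 5; x̄ = (13 + 12.7 + 11.1 + 14.9 + 12.1)/5 = 63.8/5 = 12.76.
For a Normal prior and Normal likelihood with known variance, the posterior is Normal; its mode equals its mean, the precision-weighted average.
Prior precision 1/σ₀² = 1/25 = 0.04; data precision n/σ² = 5/4 = 1.25.
θ̂ = (0.04·11 + 1.25·12.76) / (0.04 + 1.25) = 16.39/1.29 = 1639/129 ≈ 12.7054.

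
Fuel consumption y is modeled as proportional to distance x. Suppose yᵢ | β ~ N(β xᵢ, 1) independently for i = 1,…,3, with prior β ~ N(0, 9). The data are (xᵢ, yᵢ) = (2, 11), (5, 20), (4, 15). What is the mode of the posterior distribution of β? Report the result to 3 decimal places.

β̂_MAP = 4.034

log p(β | y) = −Σ(yᵢ − βxᵢ)²/(2·1) − β²/(2·9) + const.
Setting the derivative to zero: Σxᵢ(yᵢ − βxᵢ)/1 − β/9 = 0, so β = Σxᵢyᵢ / (Σxᵢ² + σ²/τ²).
Σxᵢyᵢ = 2·11 + 5·20 + 4·15 = 182; Σxᵢ² = 45; σ²/τ² = 1/9.
β̂_MAP = 182 / (45 + 1/9) = 182/(406/9) = 117/29 ≈ 4.034.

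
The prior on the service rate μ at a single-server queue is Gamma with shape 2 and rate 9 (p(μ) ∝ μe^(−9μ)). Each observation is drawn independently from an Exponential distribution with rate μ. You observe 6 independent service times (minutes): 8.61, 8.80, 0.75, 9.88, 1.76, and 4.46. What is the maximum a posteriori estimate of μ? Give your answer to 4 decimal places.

μ̂_MAP = 0.1618

The Exponential(rate=μ) likelihood is ∝ μ^n e^(−μΣtᵢ). Here n = 6 and Σtᵢ = 8.61 + 8.80 + 0.75 + 9.88 + 1.76 + 4.46 = 34.26.
Posterior ∝ μe^(−9μ) · μ^6e^(−34.26μ) = μ^7e^(−43.26μ), i.e. Gamma(8, 43.26).
Mode = (a−1)/b = 7/43.26 ≈ 0.1618.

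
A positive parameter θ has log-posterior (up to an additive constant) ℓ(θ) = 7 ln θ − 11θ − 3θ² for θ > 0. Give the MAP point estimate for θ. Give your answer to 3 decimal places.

θ̂_MAP = 0.500

ℓ'(θ) = 7/θ − 11 − 6θ. Setting this to zero and multiplying by θ: 6θ² + 11θ − 7 = 0.
θ = (−11 + √(11² + 4·6·7)) / (2·6) = (−11 + √289) / 12 = (−11 + 17)/12 = 1/2.
ℓ''(θ) = −7/θ² − 6 < 0, confirming a maximum.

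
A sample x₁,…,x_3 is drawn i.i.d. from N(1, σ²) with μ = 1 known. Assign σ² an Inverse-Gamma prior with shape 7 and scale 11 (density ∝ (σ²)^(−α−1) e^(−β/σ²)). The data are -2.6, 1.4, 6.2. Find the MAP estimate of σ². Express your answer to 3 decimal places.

σ̂²_MAP = 3.272

Sum of squared deviations about the known mean: SS = (-2.6−1)² + (1.4−1)² + (6.2−1)² = 40.16.
The Normal likelihood contributes (σ²)^(−n/2) exp(−SS/(2σ²)), so the posterior is Inverse-Gamma(α + n/2, β + SS/2) = Inverse-Gamma(8.5, 31.08).
The mode of Inverse-Gamma(a, b) is b/(a+1) = 31.08/9.5 ≈ 3.272.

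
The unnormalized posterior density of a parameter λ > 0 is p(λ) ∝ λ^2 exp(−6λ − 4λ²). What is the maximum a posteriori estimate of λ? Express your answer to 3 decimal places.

λ̂_MAP = 0.250

ℓ'(λ) = 2/λ − 6 − 8λ. Setting this to zero and multiplying by λ: 8λ² + 6λ − 2 = 0.
λ = (−6 + √(6² + 4·8·2)) / (2·8) = (−6 + √100) / 16 = (−6 + 10)/16 = 1/4.
ℓ''(λ) = −2/λ² − 8 < 0, confirming a maximum.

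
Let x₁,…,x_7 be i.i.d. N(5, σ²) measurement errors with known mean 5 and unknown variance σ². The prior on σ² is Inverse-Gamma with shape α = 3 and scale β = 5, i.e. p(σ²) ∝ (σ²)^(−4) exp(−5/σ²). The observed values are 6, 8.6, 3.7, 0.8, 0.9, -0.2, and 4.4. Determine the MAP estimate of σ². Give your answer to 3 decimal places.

Sum of squared deviations about the known mean: SS = (6−5)² + (8.6−5)² + (3.7−5)² + (0.8−5)² + (0.9−5)² + (-0.2−5)² + (4.4−5)² = 77.5.
The Normal likelihood contributes (σ²)^(−n/2) exp(−SS/(2σ²)), so the posterior is Inverse-Gamma(α + n/2, β + SS/2) = Inverse-Gamma(6.5, 43.75).
The mode of Inverse-Gamma(a, b) is b/(a+1) = 43.75/7.5 ≈ 5.833.

σ̂²_MAP = 5.833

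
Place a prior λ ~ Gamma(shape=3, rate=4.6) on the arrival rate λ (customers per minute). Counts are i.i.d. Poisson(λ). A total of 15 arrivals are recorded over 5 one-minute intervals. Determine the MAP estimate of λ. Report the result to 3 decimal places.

Σxᵢ = 15, n = 5.
Posterior ∝ λ^2e^(−4.6λ) · λ^15e^(−5λ) = λ^17e^(−9.6λ), i.e. Gamma(shape=18, rate=9.6).
The mode of a Gamma(a, b) with a ≥ 1 (shape–rate) is (a−1)/b = 17/9.6 ≈ 1.771.

λ̂_MAP = 1.771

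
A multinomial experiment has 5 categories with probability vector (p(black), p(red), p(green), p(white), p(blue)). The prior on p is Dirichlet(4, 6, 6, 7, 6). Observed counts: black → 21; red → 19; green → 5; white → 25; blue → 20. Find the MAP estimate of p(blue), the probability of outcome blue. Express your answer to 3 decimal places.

The posterior is Dirichlet(αᵢ + nᵢ) = Dirichlet(25, 25, 11, 32, 26).
For a Dirichlet(a₁,…,a_K) with all aᵢ > 1, the mode has j-th component (aⱼ − 1)/(Σaᵢ − K).
Here Σaᵢ = 119 and K = 5, so p(blue) = (26 − 1)/(119 − 5) = 25/114 ≈ 0.219.

MAP estimate of p(blue) = 0.219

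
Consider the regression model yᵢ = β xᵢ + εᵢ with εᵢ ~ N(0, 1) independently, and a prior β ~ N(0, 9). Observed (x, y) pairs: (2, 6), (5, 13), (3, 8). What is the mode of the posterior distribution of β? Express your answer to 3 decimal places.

log p(β | y) = −Σ(yᵢ − βxᵢ)²/(2·1) − β²/(2·9) + const.
Setting the derivative to zero: Σxᵢ(yᵢ − βxᵢ)/1 − β/9 = 0, so β = Σxᵢyᵢ / (Σxᵢ² + σ²/τ²).
Σxᵢyᵢ = 2·6 + 5·13 + 3·8 = 101; Σxᵢ² = 38; σ²/τ² = 1/9.
β̂_MAP = 101 / (38 + 1/9) = 101/(343/9) = 909/343 ≈ 2.650.

β̂_MAP = 2.650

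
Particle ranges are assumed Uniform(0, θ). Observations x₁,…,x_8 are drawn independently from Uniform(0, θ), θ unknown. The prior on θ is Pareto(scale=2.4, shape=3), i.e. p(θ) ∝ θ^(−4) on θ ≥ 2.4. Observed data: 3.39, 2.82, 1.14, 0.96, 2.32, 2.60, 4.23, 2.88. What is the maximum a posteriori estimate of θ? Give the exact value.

θ̂_MAP = 4.23

The Uniform(0, θ) likelihood is θ^(−n) for θ ≥ max(xᵢ), zero otherwise. Here max(xᵢ) = 4.23.
Posterior ∝ θ^(−4) · θ^(−8) = θ^(−12) on θ ≥ max(2.4, 4.23) = 4.23.
This density is strictly decreasing in θ, so the posterior mode lies at the lower boundary of the support.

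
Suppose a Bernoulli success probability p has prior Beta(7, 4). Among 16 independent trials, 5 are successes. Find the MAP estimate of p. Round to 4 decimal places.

Prior: Beta(7, 4).
Data: 5 successes in 16 trials. The binomial likelihood contributes p^5(1−p)^11, so the posterior is Beta(7+5, 4+11) = Beta(12, 15).
For Beta(a, b) with a, b > 1 the mode is (a−1)/(a+b−2) = 11/25 ≈ 0.4400.

p̂_MAP = 0.4400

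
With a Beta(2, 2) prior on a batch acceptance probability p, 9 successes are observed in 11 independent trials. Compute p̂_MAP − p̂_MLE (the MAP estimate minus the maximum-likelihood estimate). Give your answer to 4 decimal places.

Posterior is Beta(11, 4); MAP = (11−1)/(15−2) = 10/13 ≈ 0.76923.
MLE ignores the prior: p̂_MLE = k/n = 9/11 ≈ 0.81818.
Difference = 10/13 − 9/11 = -7/143 ≈ -0.0490.

MAP − MLE = -0.0490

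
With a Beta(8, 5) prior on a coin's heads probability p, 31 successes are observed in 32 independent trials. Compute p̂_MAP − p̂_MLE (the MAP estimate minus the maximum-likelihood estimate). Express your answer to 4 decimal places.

Posterior is Beta(39, 6); MAP = (39−1)/(45−2) = 38/43 ≈ 0.88372.
MLE ignores the prior: p̂_MLE = k/n = 31/32 ≈ 0.96875.
Difference = 38/43 − 31/32 = -117/1376 ≈ -0.0850.

MAP − MLE = -0.0850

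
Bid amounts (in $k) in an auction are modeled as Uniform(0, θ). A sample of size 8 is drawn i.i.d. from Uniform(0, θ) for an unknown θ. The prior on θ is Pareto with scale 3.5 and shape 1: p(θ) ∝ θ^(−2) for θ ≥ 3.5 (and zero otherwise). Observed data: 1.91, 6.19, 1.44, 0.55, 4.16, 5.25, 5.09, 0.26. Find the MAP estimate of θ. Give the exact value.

θ̂_MAP = 6.19

The Uniform(0, θ) likelihood is θ^(−n) for θ ≥ max(xᵢ), zero otherwise. Here max(xᵢ) = 6.19.
Posterior ∝ θ^(−2) · θ^(−8) = θ^(−10) on θ ≥ max(3.5, 6.19) = 6.19.
This density is strictly decreasing in θ, so the posterior mode lies at the lower boundary of the support.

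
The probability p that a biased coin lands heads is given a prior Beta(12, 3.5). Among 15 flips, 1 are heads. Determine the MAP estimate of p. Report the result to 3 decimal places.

Prior: Beta(12, 3.5).
Data: 1 success in 15 trials. The binomial likelihood contributes p(1−p)^14, so the posterior is Beta(12+1, 3.5+14) = Beta(13, 17.5).
For Beta(a, b) with a, b > 1 the mode is (a−1)/(a+b−2) = 12/28.5 ≈ 0.421.

p̂_MAP = 0.421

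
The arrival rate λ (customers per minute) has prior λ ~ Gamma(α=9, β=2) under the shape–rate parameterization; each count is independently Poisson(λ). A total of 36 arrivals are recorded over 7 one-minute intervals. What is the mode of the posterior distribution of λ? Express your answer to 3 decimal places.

λ̂_MAP = 4.889

Σxᵢ = 36, n = 7.
Posterior ∝ λ^8e^(−2λ) · λ^36e^(−7λ) = λ^44e^(−9λ), i.e. Gamma(shape=45, rate=9).
The mode of a Gamma(a, b) with a ≥ 1 (shape–rate) is (a−1)/b = 44/9 ≈ 4.889.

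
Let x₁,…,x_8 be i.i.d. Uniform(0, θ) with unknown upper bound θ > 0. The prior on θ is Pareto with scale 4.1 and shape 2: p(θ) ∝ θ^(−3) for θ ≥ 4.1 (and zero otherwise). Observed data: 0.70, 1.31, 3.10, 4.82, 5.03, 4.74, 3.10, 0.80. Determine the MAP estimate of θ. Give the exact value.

θ̂_MAP = 5.03

The Uniform(0, θ) likelihood is θ^(−n) for θ ≥ max(xᵢ), zero otherwise. Here max(xᵢ) = 5.03.
Posterior ∝ θ^(−3) · θ^(−8) = θ^(−11) on θ ≥ max(4.1, 5.03) = 5.03.
This density is strictly decreasing in θ, so the posterior mode lies at the lower boundary of the support.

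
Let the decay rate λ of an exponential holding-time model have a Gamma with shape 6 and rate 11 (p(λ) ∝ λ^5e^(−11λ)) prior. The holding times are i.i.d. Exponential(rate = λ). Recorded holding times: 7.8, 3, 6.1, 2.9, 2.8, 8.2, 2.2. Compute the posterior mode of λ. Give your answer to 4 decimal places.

The Exponential(rate=λ) likelihood is ∝ λ^n e^(−λΣtᵢ). Here n = 7 and Σtᵢ = 7.8 + 3 + 6.1 + 2.9 + 2.8 + 8.2 + 2.2 = 33.
Posterior ∝ λ^5e^(−11λ) · λ^7e^(−33λ) = λ^12e^(−44λ), i.e. Gamma(13, 44).
Mode = (a−1)/b = 12/44 ≈ 0.2727.

λ̂_MAP = 0.2727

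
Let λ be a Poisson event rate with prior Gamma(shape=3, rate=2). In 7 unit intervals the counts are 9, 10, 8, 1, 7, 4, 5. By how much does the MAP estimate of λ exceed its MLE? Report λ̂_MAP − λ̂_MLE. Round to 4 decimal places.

Σxᵢ = 44. Posterior is Gamma(47, 9); MAP = (47−1)/9 = 46/9 ≈ 5.11111.
MLE = x̄ = 44/7 ≈ 6.28571.
Difference = 46/9 − 44/7 = -74/63 ≈ -1.1746.

MAP − MLE = -1.1746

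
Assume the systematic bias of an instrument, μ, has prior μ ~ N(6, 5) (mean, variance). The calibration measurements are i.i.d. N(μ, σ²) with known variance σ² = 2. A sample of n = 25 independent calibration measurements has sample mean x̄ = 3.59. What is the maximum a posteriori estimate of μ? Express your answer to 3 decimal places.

μ̂_MAP = 3.628

n = 25, x̄ = 3.59.
For a Normal prior and Normal likelihood with known variance, the posterior is Normal; its mode equals its mean, the precision-weighted average.
Prior precision 1/σ₀² = 1/5 = 0.2; data precision n/σ² = 25/2 = 12.5.
μ̂ = (0.2·6 + 12.5·3.59) / (0.2 + 12.5) = 46.075/12.7 = 1843/508 ≈ 3.628.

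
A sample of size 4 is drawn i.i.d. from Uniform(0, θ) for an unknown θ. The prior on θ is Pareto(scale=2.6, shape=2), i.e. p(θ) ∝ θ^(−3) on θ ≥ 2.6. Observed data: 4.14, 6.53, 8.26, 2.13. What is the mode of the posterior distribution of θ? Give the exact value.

The Uniform(0, θ) likelihood is θ^(−n) for θ ≥ max(xᵢ), zero otherwise. Here max(xᵢ) = 8.26.
Posterior ∝ θ^(−3) · θ^(−4) = θ^(−7) on θ ≥ max(2.6, 8.26) = 8.26.
This density is strictly decreasing in θ, so the posterior mode lies at the lower boundary of the support.

θ̂_MAP = 8.26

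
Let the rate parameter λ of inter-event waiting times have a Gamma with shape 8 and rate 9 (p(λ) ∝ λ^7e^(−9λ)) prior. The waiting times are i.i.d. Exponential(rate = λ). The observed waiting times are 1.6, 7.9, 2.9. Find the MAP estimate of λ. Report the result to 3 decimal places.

The Exponential(rate=λ) likelihood is ∝ λ^n e^(−λΣtᵢ). Here n = 3 and Σtᵢ = 1.6 + 7.9 + 2.9 = 12.4.
Posterior ∝ λ^7e^(−9λ) · λ^3e^(−12.4λ) = λ^10e^(−21.4λ), i.e. Gamma(11, 21.4).
Mode = (a−1)/b = 10/21.4 ≈ 0.467.

λ̂_MAP = 0.467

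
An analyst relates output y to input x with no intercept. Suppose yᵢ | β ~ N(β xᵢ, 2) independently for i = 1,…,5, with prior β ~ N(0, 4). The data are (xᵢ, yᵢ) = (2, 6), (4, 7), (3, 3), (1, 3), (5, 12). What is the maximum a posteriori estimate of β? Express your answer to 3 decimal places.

log p(β | y) = −Σ(yᵢ − βxᵢ)²/(2·2) − β²/(2·4) + const.
Setting the derivative to zero: Σxᵢ(yᵢ − βxᵢ)/2 − β/4 = 0, so β = Σxᵢyᵢ / (Σxᵢ² + σ²/τ²).
Σxᵢyᵢ = 2·6 + 4·7 + 3·3 + 1·3 + 5·12 = 112; Σxᵢ² = 55; σ²/τ² = 0.5.
β̂_MAP = 112 / (55 + 0.5) = 112/55.5 ≈ 2.018.

β̂_MAP = 2.018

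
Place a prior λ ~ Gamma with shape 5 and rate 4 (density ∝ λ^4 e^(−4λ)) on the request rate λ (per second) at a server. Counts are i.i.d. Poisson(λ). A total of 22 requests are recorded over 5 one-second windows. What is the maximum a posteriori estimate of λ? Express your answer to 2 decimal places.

λ̂_MAP = 2.89

Σxᵢ = 22, n = 5.
Posterior ∝ λ^4e^(−4λ) · λ^22e^(−5λ) = λ^26e^(−9λ), i.e. Gamma(shape=27, rate=9).
The mode of a Gamma(a, b) with a ≥ 1 (shape–rate) is (a−1)/b = 26/9 ≈ 2.89.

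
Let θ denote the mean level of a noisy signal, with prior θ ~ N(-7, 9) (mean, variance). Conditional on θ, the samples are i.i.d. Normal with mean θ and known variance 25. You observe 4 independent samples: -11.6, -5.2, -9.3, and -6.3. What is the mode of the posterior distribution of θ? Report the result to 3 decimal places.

n = 4; x̄ = ((-11.6) + (-5.2) + (-9.3) + (-6.3))/4 = -32.4/4 = -8.1.
For a Normal prior and Normal likelihood with known variance, the posterior is Normal; its mode equals its mean, the precision-weighted average.
Prior precision 1/σ₀² = 1/9; data precision n/σ² = 4/25 = 0.16.
θ̂ = ((1/9)·(-7) + 0.16·(-8.1)) / (1/9 + 0.16) = (-2333/1125)/(61/225) = -2333/305 ≈ -7.649.

θ̂_MAP = -7.649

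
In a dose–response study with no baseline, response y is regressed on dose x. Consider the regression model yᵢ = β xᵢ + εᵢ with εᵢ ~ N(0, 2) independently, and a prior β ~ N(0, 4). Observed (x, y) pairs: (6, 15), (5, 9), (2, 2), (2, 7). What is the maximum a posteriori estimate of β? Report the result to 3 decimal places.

β̂_MAP = 2.201

log p(β | y) = −Σ(yᵢ − βxᵢ)²/(2·2) − β²/(2·4) + const.
Setting the derivative to zero: Σxᵢ(yᵢ − βxᵢ)/2 − β/4 = 0, so β = Σxᵢyᵢ / (Σxᵢ² + σ²/τ²).
Σxᵢyᵢ = 6·15 + 5·9 + 2·2 + 2·7 = 153; Σxᵢ² = 69; σ²/τ² = 0.5.
β̂_MAP = 153 / (69 + 0.5) = 153/69.5 ≈ 2.201.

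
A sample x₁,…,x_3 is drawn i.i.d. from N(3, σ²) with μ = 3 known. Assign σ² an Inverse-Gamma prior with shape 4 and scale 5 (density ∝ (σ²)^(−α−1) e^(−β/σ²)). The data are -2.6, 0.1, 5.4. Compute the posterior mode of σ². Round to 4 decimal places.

Sum of squared deviations about the known mean: SS = (-2.6−3)² + (0.1−3)² + (5.4−3)² = 45.53.
The Normal likelihood contributes (σ²)^(−n/2) exp(−SS/(2σ²)), so the posterior is Inverse-Gamma(α + n/2, β + SS/2) = Inverse-Gamma(5.5, 27.765).
The mode of Inverse-Gamma(a, b) is b/(a+1) = 27.765/6.5 ≈ 4.2715.

σ̂²_MAP = 4.2715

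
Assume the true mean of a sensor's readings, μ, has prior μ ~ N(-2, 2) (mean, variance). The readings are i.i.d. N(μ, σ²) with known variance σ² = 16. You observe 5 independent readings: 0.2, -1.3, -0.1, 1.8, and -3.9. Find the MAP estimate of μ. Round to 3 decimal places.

n = 5; x̄ = (0.2 + (-1.3) + (-0.1) + 1.8 + (-3.9))/5 = -3.3/5 = -0.66.
For a Normal prior and Normal likelihood with known variance, the posterior is Normal; its mode equals its mean, the precision-weighted average.
Prior precision 1/σ₀² = 1/2 = 0.5; data precision n/σ² = 5/16 = 0.3125.
μ̂ = (0.5·(-2) + 0.3125·(-0.66)) / (0.5 + 0.3125) = (-1.20625)/0.8125 = -193/130 ≈ -1.485.

μ̂_MAP = -1.485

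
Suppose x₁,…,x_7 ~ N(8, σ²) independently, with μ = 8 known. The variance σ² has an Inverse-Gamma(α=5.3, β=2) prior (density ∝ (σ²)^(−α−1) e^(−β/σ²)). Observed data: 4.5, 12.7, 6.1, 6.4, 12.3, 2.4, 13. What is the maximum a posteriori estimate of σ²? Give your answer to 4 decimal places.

Sum of squared deviations about the known mean: SS = (4.5−8)² + (12.7−8)² + (6.1−8)² + (6.4−8)² + (12.3−8)² + (2.4−8)² + (13−8)² = 115.36.
The Normal likelihood contributes (σ²)^(−n/2) exp(−SS/(2σ²)), so the posterior is Inverse-Gamma(α + n/2, β + SS/2) = Inverse-Gamma(8.8, 59.68).
The mode of Inverse-Gamma(a, b) is b/(a+1) = 59.68/9.8 ≈ 6.0898.

σ̂²_MAP = 6.0898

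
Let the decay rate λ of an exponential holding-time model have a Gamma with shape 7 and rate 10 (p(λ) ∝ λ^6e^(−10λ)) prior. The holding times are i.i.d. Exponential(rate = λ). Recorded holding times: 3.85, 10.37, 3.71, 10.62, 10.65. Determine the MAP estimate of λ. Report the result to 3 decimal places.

The Exponential(rate=λ) likelihood is ∝ λ^n e^(−λΣtᵢ). Here n = 5 and Σtᵢ = 3.85 + 10.37 + 3.71 + 10.62 + 10.65 = 39.20.
Posterior ∝ λ^6e^(−10λ) · λ^5e^(−39.20λ) = λ^11e^(−49.20λ), i.e. Gamma(12, 49.20).
Mode = (a−1)/b = 11/49.20 ≈ 0.224.

λ̂_MAP = 0.224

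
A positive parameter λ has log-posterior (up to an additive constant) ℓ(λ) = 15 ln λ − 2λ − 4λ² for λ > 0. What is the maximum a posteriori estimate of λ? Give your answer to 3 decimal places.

ℓ'(λ) = 15/λ − 2 − 8λ. Setting this to zero and multiplying by λ: 8λ² + 2λ − 15 = 0.
λ = (−2 + √(2² + 4·8·15)) / (2·8) = (−2 + √484) / 16 = (−2 + 22)/16 = 5/4.
ℓ''(λ) = −15/λ² − 8 < 0, confirming a maximum.

λ̂_MAP = 1.250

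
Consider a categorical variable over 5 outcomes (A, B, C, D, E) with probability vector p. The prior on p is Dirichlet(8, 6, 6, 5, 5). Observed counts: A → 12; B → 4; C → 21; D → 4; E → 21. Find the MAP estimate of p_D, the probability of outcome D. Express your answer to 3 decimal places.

MAP estimate of p_D = 0.092

The posterior is Dirichlet(αᵢ + nᵢ) = Dirichlet(20, 10, 27, 9, 26).
For a Dirichlet(a₁,…,a_K) with all aᵢ > 1, the mode has j-th component (aⱼ − 1)/(Σaᵢ − K).
Here Σaᵢ = 92 and K = 5, so p_D = (9 − 1)/(92 − 5) = 8/87 ≈ 0.092.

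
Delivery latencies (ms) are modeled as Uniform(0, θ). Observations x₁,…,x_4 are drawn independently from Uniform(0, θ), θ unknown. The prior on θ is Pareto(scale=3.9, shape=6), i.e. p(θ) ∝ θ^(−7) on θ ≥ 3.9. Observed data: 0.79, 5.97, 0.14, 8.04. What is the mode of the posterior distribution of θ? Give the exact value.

The Uniform(0, θ) likelihood is θ^(−n) for θ ≥ max(xᵢ), zero otherwise. Here max(xᵢ) = 8.04.
Posterior ∝ θ^(−7) · θ^(−4) = θ^(−11) on θ ≥ max(3.9, 8.04) = 8.04.
This density is strictly decreasing in θ, so the posterior mode lies at the lower boundary of the support.

θ̂_MAP = 8.04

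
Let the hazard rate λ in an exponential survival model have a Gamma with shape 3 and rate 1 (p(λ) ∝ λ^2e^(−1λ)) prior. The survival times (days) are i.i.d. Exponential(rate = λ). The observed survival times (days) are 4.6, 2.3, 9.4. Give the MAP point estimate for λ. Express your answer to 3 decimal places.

λ̂_MAP = 0.289

The Exponential(rate=λ) likelihood is ∝ λ^n e^(−λΣtᵢ). Here n = 3 and Σtᵢ = 4.6 + 2.3 + 9.4 = 16.3.
Posterior ∝ λ^2e^(−1λ) · λ^3e^(−16.3λ) = λ^5e^(−17.3λ), i.e. Gamma(6, 17.3).
Mode = (a−1)/b = 5/17.3 ≈ 0.289.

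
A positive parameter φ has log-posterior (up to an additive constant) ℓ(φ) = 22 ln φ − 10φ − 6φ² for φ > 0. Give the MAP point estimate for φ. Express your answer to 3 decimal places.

φ̂_MAP = 1.000

ℓ'(φ) = 22/φ − 10 − 12φ. Setting this to zero and multiplying by φ: 12φ² + 10φ − 22 = 0.
φ = (−10 + √(10² + 4·12·22)) / (2·12) = (−10 + √1156) / 24 = (−10 + 34)/24 = 1.
ℓ''(φ) = −22/φ² − 12 < 0, confirming a maximum.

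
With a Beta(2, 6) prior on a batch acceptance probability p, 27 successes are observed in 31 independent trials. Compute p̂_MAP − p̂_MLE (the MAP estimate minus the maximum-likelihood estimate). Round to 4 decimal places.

MAP − MLE = -0.1142

Posterior is Beta(29, 10); MAP = (29−1)/(39−2) = 28/37 ≈ 0.75676.
MLE ignores the prior: p̂_MLE = k/n = 27/31 ≈ 0.87097.
Difference = 28/37 − 27/31 = -131/1147 ≈ -0.1142.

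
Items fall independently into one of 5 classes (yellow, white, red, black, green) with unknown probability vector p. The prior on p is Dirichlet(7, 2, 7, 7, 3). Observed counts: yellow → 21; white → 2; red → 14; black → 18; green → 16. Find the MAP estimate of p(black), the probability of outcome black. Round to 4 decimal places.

The posterior is Dirichlet(αᵢ + nᵢ) = Dirichlet(28, 4, 21, 25, 19).
For a Dirichlet(a₁,…,a_K) with all aᵢ > 1, the mode has j-th component (aⱼ − 1)/(Σaᵢ − K).
Here Σaᵢ = 97 and K = 5, so p(black) = (25 − 1)/(97 − 5) = 24/92 ≈ 0.2609.

MAP estimate of p(black) = 0.2609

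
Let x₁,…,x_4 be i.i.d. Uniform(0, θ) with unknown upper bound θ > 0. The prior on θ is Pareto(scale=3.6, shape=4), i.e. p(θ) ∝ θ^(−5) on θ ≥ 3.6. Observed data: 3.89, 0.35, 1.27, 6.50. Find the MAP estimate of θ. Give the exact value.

θ̂_MAP = 6.50

The Uniform(0, θ) likelihood is θ^(−n) for θ ≥ max(xᵢ), zero otherwise. Here max(xᵢ) = 6.50.
Posterior ∝ θ^(−5) · θ^(−4) = θ^(−9) on θ ≥ max(3.6, 6.50) = 6.50.
This density is strictly decreasing in θ, so the posterior mode lies at the lower boundary of the support.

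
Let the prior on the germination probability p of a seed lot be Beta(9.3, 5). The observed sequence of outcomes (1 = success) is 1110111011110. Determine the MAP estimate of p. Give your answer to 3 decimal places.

p̂_MAP = 0.723

Prior: Beta(9.3, 5).
Data: 10 successes in 13 trials (from the sequence). The binomial likelihood contributes p^10(1−p)^3, so the posterior is Beta(9.3+10, 5+3) = Beta(19.3, 8).
For Beta(a, b) with a, b > 1 the mode is (a−1)/(a+b−2) = 18.3/25.3 ≈ 0.723.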